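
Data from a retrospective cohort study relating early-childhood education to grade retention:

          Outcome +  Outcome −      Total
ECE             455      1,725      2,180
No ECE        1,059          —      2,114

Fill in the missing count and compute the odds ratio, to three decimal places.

0.263

The missing cell is in the unexposed row: 2114 − 1059 = 1055.
So a = 455, b = 1725, c = 1059, d = 1055.
OR = (a·d)/(b·c) = (455 × 1055) / (1725 × 1059) = 480025 / 1826775 = 0.26277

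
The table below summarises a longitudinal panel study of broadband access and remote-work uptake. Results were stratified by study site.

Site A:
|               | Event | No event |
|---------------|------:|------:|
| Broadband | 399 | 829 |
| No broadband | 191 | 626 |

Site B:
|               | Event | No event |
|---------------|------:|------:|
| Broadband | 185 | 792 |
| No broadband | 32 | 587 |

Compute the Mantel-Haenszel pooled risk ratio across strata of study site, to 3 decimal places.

1.721

RR_MH = Σ(aᵢ·n₀ᵢ/nᵢ) / Σ(cᵢ·n₁ᵢ/nᵢ), with n₁ᵢ = aᵢ+bᵢ (exposed), n₀ᵢ = cᵢ+dᵢ (unexposed), nᵢ = n₁ᵢ+n₀ᵢ.
Stratum 1 (Site A): n₁ = 1228, n₀ = 817, n = 2045; a·n₀/n = 399·817/2045 = 159.4049; c·n₁/n = 191·1228/2045 = 114.6934
Stratum 2 (Site B): n₁ = 977, n₀ = 619, n = 1596; a·n₀/n = 185·619/1596 = 71.7513; c·n₁/n = 32·977/1596 = 19.5890
RR_MH = (159.4049 + 71.7513) / (114.6934 + 19.5890) = 231.1561 / 134.2824 = 1.72142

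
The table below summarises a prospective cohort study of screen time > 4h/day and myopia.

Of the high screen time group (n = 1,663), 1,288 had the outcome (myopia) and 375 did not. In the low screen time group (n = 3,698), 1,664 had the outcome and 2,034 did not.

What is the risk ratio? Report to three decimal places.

1.721

From the description: a = 1288, b = 375, c = 1664, d = 2034.
Risk in exposed = 1288/1663 = 0.77450; risk in unexposed = 1664/3698 = 0.44997.
RR = 0.77450 / 0.44997 = 1.72122
The risk among the exposed is 1.72 times that among the unexposed.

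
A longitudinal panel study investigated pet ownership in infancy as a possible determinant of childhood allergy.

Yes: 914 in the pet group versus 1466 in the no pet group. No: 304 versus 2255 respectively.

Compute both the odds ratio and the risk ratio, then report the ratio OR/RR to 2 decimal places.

From the description: a = 914, b = 304, c = 1466, d = 2255.
OR = (914·2255)/(304·1466) = 2061070/445664 = 4.62472
Risk in exposed = 914/1218 = 0.75041; risk in unexposed = 1466/3721 = 0.39398; RR = 1.90469
OR/RR = 4.62472 / 1.90469 = 2.42807
The outcome is not rare, so the OR lies further from 1 than the RR.

2.43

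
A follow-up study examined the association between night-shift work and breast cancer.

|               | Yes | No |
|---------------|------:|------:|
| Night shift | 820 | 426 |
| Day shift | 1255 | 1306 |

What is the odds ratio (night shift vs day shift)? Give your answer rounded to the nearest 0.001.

2.003

Cells: a = 820, b = 426, c = 1255, d = 1306.
OR = (a·d)/(b·c) = (820 × 1306) / (426 × 1255) = 1070920 / 534630 = 2.00310
The odds of breast cancer are about 2.00 times as high in the night shift group.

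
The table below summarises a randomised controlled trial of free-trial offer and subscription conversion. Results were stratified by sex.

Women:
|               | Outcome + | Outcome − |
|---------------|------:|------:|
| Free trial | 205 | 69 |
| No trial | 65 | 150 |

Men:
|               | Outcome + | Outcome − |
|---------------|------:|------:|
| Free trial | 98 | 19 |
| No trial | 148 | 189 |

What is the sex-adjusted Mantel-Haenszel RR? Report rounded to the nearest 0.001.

2.184

RR_MH = Σ(aᵢ·n₀ᵢ/nᵢ) / Σ(cᵢ·n₁ᵢ/nᵢ), with n₁ᵢ = aᵢ+bᵢ (exposed), n₀ᵢ = cᵢ+dᵢ (unexposed), nᵢ = n₁ᵢ+n₀ᵢ.
Stratum 1 (Women): n₁ = 274, n₀ = 215, n = 489; a·n₀/n = 205·215/489 = 90.1329; c·n₁/n = 65·274/489 = 36.4213
Stratum 2 (Men): n₁ = 117, n₀ = 337, n = 454; a·n₀/n = 98·337/454 = 72.7445; c·n₁/n = 148·117/454 = 38.1410
RR_MH = (90.1329 + 72.7445) / (36.4213 + 38.1410) = 162.8774 / 74.5622 = 2.18445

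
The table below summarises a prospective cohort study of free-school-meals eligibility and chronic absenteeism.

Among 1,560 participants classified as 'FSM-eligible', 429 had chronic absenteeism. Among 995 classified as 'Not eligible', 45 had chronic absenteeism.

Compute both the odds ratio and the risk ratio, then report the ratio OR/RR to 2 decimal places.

1.32

From the description: a = 429, b = 1131, c = 45, d = 950.
OR = (429·950)/(1131·45) = 407550/50895 = 8.00766
Risk in exposed = 429/1560 = 0.27500; risk in unexposed = 45/995 = 0.04523; RR = 6.08056
OR/RR = 8.00766 / 6.08056 = 1.31693
The outcome is not rare, so the OR lies further from 1 than the RR.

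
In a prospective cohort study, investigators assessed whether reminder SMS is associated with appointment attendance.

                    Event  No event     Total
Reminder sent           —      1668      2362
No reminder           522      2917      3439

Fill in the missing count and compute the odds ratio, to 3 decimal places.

2.325

The missing cell is in the exposed row: 2362 − 1668 = 694.
So a = 694, b = 1668, c = 522, d = 2917.
OR = (a·d)/(b·c) = (694 × 2917) / (1668 × 522) = 2024398 / 870696 = 2.32503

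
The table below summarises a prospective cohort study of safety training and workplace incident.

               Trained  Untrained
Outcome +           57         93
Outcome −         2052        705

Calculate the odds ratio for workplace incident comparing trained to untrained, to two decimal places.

Reading the table with exposure as columns: a = 57 (Trained, case), b = 2052 (Trained, non-case), c = 93 (Untrained, case), d = 705.
OR = (a·d)/(b·c) = (57 × 705) / (2052 × 93) = 40185 / 190836 = 0.21057
Exposure is associated with lower odds of workplace incident (OR = 0.21 < 1).

0.21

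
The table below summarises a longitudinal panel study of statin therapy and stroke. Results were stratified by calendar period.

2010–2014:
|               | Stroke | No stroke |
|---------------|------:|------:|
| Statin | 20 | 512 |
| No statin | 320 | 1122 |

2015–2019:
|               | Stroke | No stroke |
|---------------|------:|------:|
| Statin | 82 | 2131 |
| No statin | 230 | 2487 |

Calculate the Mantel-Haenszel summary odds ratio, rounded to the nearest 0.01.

OR_MH = Σ(aᵢdᵢ/nᵢ) / Σ(bᵢcᵢ/nᵢ), where nᵢ is the stratum total.
Stratum 1 (2010–2014): n = 1974; a·d/n = 20·1122/1974 = 11.3678; b·c/n = 512·320/1974 = 82.9990
Stratum 2 (2015–2019): n = 4930; a·d/n = 82·2487/4930 = 41.3659; b·c/n = 2131·230/4930 = 99.4178
OR_MH = (11.3678 + 41.3659) / (82.9990 + 99.4178) = 52.7337 / 182.4168 = 0.28908

0.29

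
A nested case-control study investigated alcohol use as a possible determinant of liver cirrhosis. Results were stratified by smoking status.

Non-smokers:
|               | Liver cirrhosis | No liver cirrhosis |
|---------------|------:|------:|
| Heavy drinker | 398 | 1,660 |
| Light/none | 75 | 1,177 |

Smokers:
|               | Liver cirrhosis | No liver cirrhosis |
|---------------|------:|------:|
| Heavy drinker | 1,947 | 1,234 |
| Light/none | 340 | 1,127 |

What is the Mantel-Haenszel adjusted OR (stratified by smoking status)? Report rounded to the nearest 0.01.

OR_MH = Σ(aᵢdᵢ/nᵢ) / Σ(bᵢcᵢ/nᵢ), where nᵢ is the stratum total.
Stratum 1 (Non-smokers): n = 3310; a·d/n = 398·1177/3310 = 141.5245; b·c/n = 1660·75/3310 = 37.6133
Stratum 2 (Smokers): n = 4648; a·d/n = 1947·1127/4648 = 472.0889; b·c/n = 1234·340/4648 = 90.2668
OR_MH = (141.5245 + 472.0889) / (37.6133 + 90.2668) = 613.6133 / 127.8801 = 4.79835

4.80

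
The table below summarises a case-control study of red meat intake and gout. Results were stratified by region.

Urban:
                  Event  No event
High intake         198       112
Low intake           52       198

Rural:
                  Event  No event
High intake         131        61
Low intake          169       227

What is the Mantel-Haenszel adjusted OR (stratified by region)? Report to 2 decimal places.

4.32

OR_MH = Σ(aᵢdᵢ/nᵢ) / Σ(bᵢcᵢ/nᵢ), where nᵢ is the stratum total.
Stratum 1 (Urban): n = 560; a·d/n = 198·198/560 = 70.0071; b·c/n = 112·52/560 = 10.4000
Stratum 2 (Rural): n = 588; a·d/n = 131·227/588 = 50.5731; b·c/n = 61·169/588 = 17.5323
OR_MH = (70.0071 + 50.5731) / (10.4000 + 17.5323) = 120.5803 / 27.9323 = 4.31687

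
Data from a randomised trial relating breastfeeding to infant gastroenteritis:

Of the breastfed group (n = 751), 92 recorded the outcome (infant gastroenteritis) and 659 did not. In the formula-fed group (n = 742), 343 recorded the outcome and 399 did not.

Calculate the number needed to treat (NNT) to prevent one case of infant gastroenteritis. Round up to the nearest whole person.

Risk in treated group = 92/751 = 0.12250; risk in control = 343/742 = 0.46226.
Absolute risk reduction = 0.46226 − 0.12250 = 0.33976
NNT = 1 / ARR = 1 / 0.33976 = 2.943 → round up → 3

3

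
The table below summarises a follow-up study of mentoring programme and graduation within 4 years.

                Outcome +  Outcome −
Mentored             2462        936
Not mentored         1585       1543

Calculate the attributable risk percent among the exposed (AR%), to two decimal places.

30.06

Cells: a = 2462, b = 936, c = 1585, d = 1543.
Risk in exposed = 2462/3398 = 0.72454; risk in unexposed = 1585/3128 = 0.50671.
RR = 0.72454/0.50671 = 1.42989
AR% = (RR − 1)/RR × 100 = (1.42989 − 1)/1.42989 × 100 = 30.0645%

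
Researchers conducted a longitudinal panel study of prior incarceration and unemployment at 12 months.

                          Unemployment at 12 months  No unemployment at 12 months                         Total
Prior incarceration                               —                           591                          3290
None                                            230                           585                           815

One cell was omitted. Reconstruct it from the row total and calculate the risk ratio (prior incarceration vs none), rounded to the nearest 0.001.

The missing cell is in the exposed row: 3290 − 591 = 2699.
So a = 2699, b = 591, c = 230, d = 585.
RR = [a/(a+b)] / [c/(c+d)] = (2699/3290) / (230/815) = 0.82036/0.28221 = 2.90694

2.907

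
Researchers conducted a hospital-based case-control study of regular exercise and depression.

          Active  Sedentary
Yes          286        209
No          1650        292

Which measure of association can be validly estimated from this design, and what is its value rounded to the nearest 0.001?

Reading the table with exposure as columns: a = 286 (Active, case), b = 1650 (Active, non-case), c = 209 (Sedentary, case), d = 292.
This is a hospital-based case-control study: participants were sampled on outcome status, so risks in the source population cannot be estimated directly — relative risk is not valid here. The odds ratio is the appropriate measure.
OR = (a·d)/(b·c) = (286 × 292) / (1650 × 209) = 83512 / 344850 = 0.24217

0.242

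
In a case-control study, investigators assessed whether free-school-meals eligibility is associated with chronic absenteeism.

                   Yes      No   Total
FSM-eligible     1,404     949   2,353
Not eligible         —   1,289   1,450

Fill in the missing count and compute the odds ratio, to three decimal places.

11.845

The missing cell is in the unexposed row: 1450 − 1289 = 161.
So a = 1404, b = 949, c = 161, d = 1289.
OR = (a·d)/(b·c) = (1404 × 1289) / (949 × 161) = 1809756 / 152789 = 11.84481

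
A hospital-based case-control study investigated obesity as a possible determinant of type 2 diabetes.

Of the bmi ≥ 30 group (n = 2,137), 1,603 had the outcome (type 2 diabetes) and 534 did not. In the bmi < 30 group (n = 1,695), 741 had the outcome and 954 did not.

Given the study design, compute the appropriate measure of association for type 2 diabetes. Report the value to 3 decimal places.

From the description: a = 1603, b = 534, c = 741, d = 954.
This is a hospital-based case-control study: participants were sampled on outcome status, so risks in the source population cannot be estimated directly — relative risk is not valid here. The odds ratio is the appropriate measure.
OR = (a·d)/(b·c) = (1603 × 954) / (534 × 741) = 1529262 / 395694 = 3.86476

3.865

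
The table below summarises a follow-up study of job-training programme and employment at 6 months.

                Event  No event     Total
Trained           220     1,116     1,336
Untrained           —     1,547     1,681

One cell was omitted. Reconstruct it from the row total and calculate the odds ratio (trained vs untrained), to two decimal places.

2.28

The missing cell is in the unexposed row: 1681 − 1547 = 134.
So a = 220, b = 1116, c = 134, d = 1547.
OR = (a·d)/(b·c) = (220 × 1547) / (1116 × 134) = 340340 / 149544 = 2.27585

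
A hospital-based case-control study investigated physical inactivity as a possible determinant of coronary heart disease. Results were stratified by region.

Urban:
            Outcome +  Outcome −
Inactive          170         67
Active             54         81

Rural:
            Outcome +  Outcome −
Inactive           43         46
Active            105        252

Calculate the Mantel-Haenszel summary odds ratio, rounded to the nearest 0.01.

OR_MH = Σ(aᵢdᵢ/nᵢ) / Σ(bᵢcᵢ/nᵢ), where nᵢ is the stratum total.
Stratum 1 (Urban): n = 372; a·d/n = 170·81/372 = 37.0161; b·c/n = 67·54/372 = 9.7258
Stratum 2 (Rural): n = 446; a·d/n = 43·252/446 = 24.2960; b·c/n = 46·105/446 = 10.8296
OR_MH = (37.0161 + 24.2960) / (9.7258 + 10.8296) = 61.3121 / 20.5554 = 2.98277

2.98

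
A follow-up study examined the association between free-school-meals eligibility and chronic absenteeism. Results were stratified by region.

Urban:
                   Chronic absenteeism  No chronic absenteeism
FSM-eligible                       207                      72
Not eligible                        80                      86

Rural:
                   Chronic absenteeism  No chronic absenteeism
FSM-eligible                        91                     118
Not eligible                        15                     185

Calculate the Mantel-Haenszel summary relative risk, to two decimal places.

2.11

RR_MH = Σ(aᵢ·n₀ᵢ/nᵢ) / Σ(cᵢ·n₁ᵢ/nᵢ), with n₁ᵢ = aᵢ+bᵢ (exposed), n₀ᵢ = cᵢ+dᵢ (unexposed), nᵢ = n₁ᵢ+n₀ᵢ.
Stratum 1 (Urban): n₁ = 279, n₀ = 166, n = 445; a·n₀/n = 207·166/445 = 77.2180; c·n₁/n = 80·279/445 = 50.1573
Stratum 2 (Rural): n₁ = 209, n₀ = 200, n = 409; a·n₀/n = 91·200/409 = 44.4988; c·n₁/n = 15·209/409 = 7.6650
RR_MH = (77.2180 + 44.4988) / (50.1573 + 7.6650) = 121.7168 / 57.8223 = 2.10501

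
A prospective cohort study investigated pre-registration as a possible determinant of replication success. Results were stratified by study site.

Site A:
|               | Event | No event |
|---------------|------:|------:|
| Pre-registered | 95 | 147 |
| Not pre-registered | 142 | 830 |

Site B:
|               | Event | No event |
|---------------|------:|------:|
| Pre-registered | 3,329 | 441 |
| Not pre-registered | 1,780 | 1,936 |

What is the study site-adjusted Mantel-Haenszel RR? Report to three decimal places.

1.869

RR_MH = Σ(aᵢ·n₀ᵢ/nᵢ) / Σ(cᵢ·n₁ᵢ/nᵢ), with n₁ᵢ = aᵢ+bᵢ (exposed), n₀ᵢ = cᵢ+dᵢ (unexposed), nᵢ = n₁ᵢ+n₀ᵢ.
Stratum 1 (Site A): n₁ = 242, n₀ = 972, n = 1214; a·n₀/n = 95·972/1214 = 76.0626; c·n₁/n = 142·242/1214 = 28.3064
Stratum 2 (Site B): n₁ = 3770, n₀ = 3716, n = 7486; a·n₀/n = 3329·3716/7486 = 1652.4932; c·n₁/n = 1780·3770/7486 = 896.4200
RR_MH = (76.0626 + 1652.4932) / (28.3064 + 896.4200) = 1728.5558 / 924.7264 = 1.86926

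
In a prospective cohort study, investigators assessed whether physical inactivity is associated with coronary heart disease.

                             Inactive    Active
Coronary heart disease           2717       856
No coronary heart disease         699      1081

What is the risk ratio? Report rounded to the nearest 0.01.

1.80

Reading the table with exposure as columns: a = 2717 (Inactive, case), b = 699 (Inactive, non-case), c = 856 (Active, case), d = 1081.
Risk in exposed = 2717/3416 = 0.79537; risk in unexposed = 856/1937 = 0.44192.
RR = 0.79537 / 0.44192 = 1.79981
The risk among the exposed is 1.80 times that among the unexposed.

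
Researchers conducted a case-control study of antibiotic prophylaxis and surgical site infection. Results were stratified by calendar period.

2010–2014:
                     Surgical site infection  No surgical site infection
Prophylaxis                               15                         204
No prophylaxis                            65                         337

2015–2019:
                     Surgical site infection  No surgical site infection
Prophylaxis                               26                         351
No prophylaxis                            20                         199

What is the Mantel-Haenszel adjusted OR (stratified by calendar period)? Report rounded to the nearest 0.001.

OR_MH = Σ(aᵢdᵢ/nᵢ) / Σ(bᵢcᵢ/nᵢ), where nᵢ is the stratum total.
Stratum 1 (2010–2014): n = 621; a·d/n = 15·337/621 = 8.1401; b·c/n = 204·65/621 = 21.3527
Stratum 2 (2015–2019): n = 596; a·d/n = 26·199/596 = 8.6812; b·c/n = 351·20/596 = 11.7785
OR_MH = (8.1401 + 8.6812) / (21.3527 + 11.7785) = 16.8213 / 33.1312 = 0.50772

0.508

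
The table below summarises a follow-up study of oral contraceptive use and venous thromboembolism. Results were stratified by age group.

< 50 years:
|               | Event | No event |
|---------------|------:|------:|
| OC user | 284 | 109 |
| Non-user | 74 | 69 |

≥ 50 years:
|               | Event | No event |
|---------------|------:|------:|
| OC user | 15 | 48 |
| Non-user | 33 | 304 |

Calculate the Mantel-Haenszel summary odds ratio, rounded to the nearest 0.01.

OR_MH = Σ(aᵢdᵢ/nᵢ) / Σ(bᵢcᵢ/nᵢ), where nᵢ is the stratum total.
Stratum 1 (< 50 years): n = 536; a·d/n = 284·69/536 = 36.5597; b·c/n = 109·74/536 = 15.0485
Stratum 2 (≥ 50 years): n = 400; a·d/n = 15·304/400 = 11.4000; b·c/n = 48·33/400 = 3.9600
OR_MH = (36.5597 + 11.4000) / (15.0485 + 3.9600) = 47.9597 / 19.0085 = 2.52307

2.52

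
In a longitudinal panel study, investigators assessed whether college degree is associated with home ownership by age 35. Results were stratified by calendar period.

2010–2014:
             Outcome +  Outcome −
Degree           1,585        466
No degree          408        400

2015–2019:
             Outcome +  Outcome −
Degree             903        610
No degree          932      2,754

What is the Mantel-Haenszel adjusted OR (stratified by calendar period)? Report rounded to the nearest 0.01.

3.98

OR_MH = Σ(aᵢdᵢ/nᵢ) / Σ(bᵢcᵢ/nᵢ), where nᵢ is the stratum total.
Stratum 1 (2010–2014): n = 2859; a·d/n = 1585·400/2859 = 221.7559; b·c/n = 466·408/2859 = 66.5016
Stratum 2 (2015–2019): n = 5199; a·d/n = 903·2754/5199 = 478.3347; b·c/n = 610·932/5199 = 109.3518
OR_MH = (221.7559 + 478.3347) / (66.5016 + 109.3518) = 700.0905 / 175.8534 = 3.98110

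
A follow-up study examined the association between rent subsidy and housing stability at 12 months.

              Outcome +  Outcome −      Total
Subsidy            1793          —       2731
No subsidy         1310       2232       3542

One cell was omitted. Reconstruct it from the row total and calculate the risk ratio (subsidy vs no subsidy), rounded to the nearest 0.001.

The missing cell is in the exposed row: 2731 − 1793 = 938.
So a = 1793, b = 938, c = 1310, d = 2232.
RR = [a/(a+b)] / [c/(c+d)] = (1793/2731) / (1310/3542) = 0.65654/0.36985 = 1.77515

1.775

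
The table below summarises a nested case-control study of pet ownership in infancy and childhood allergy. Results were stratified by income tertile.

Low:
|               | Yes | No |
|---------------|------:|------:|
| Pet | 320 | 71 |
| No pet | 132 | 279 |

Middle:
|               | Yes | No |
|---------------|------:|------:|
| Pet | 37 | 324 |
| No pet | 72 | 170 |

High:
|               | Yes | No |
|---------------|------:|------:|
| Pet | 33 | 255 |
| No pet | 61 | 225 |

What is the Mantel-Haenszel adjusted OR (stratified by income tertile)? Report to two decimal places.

1.74

OR_MH = Σ(aᵢdᵢ/nᵢ) / Σ(bᵢcᵢ/nᵢ), where nᵢ is the stratum total.
Stratum 1 (Low): n = 802; a·d/n = 320·279/802 = 111.3217; b·c/n = 71·132/802 = 11.6858
Stratum 2 (Middle): n = 603; a·d/n = 37·170/603 = 10.4312; b·c/n = 324·72/603 = 38.6866
Stratum 3 (High): n = 574; a·d/n = 33·225/574 = 12.9355; b·c/n = 255·61/574 = 27.0993
OR_MH = (111.3217 + 10.4312 + 12.9355) / (11.6858 + 38.6866 + 27.0993) = 134.6884 / 77.4717 = 1.73855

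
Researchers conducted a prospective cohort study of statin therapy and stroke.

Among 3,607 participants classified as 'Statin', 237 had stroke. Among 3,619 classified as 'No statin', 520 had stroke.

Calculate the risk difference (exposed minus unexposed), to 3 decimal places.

-0.078

From the description: a = 237, b = 3370, c = 520, d = 3099.
Risk in exposed = 237/3607 = 0.065706; risk in unexposed = 520/3619 = 0.143686.
Risk difference = 0.065706 − 0.143686 = -0.077981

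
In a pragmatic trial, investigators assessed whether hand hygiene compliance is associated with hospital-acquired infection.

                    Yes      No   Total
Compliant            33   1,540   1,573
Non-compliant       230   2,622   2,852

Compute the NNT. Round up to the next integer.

Risk in treated group = 33/1573 = 0.02098; risk in control = 230/2852 = 0.08065.
Absolute risk reduction = 0.08065 − 0.02098 = 0.05967
NNT = 1 / ARR = 1 / 0.05967 = 16.760 → round up → 17

17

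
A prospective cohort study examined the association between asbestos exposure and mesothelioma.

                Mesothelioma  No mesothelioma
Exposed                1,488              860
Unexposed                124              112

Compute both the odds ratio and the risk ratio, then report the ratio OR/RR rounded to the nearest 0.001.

1.296

Cells: a = 1488, b = 860, c = 124, d = 112.
OR = (1488·112)/(860·124) = 166656/106640 = 1.56279
Risk in exposed = 1488/2348 = 0.63373; risk in unexposed = 124/236 = 0.52542; RR = 1.20613
OR/RR = 1.56279 / 1.20613 = 1.29570
The outcome is not rare, so the OR lies further from 1 than the RR.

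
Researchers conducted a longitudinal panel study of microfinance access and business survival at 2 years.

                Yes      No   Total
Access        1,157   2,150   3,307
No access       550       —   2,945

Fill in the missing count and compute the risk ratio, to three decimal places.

1.873

The missing cell is in the unexposed row: 2945 − 550 = 2395.
So a = 1157, b = 2150, c = 550, d = 2395.
RR = [a/(a+b)] / [c/(c+d)] = (1157/3307) / (550/2945) = 0.34986/0.18676 = 1.87336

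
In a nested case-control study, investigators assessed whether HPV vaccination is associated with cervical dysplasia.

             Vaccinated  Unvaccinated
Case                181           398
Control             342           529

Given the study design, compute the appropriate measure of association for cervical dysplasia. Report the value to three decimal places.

0.703

Reading the table with exposure as columns: a = 181 (Vaccinated, case), b = 342 (Vaccinated, non-case), c = 398 (Unvaccinated, case), d = 529.
This is a nested case-control study: participants were sampled on outcome status, so risks in the source population cannot be estimated directly — relative risk is not valid here. The odds ratio is the appropriate measure.
OR = (a·d)/(b·c) = (181 × 529) / (342 × 398) = 95749 / 136116 = 0.70344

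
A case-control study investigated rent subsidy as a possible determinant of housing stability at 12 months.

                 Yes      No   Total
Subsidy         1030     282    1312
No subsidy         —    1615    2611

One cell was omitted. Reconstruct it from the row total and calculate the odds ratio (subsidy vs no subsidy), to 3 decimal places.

The missing cell is in the unexposed row: 2611 − 1615 = 996.
So a = 1030, b = 282, c = 996, d = 1615.
OR = (a·d)/(b·c) = (1030 × 1615) / (282 × 996) = 1663450 / 280872 = 5.92245

5.922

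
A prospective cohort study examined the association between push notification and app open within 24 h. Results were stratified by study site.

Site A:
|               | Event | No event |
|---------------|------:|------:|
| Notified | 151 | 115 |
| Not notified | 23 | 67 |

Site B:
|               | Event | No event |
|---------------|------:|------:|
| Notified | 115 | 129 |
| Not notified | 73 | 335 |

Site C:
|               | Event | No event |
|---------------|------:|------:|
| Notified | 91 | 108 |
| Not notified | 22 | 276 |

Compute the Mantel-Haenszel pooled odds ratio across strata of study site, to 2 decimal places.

OR_MH = Σ(aᵢdᵢ/nᵢ) / Σ(bᵢcᵢ/nᵢ), where nᵢ is the stratum total.
Stratum 1 (Site A): n = 356; a·d/n = 151·67/356 = 28.4185; b·c/n = 115·23/356 = 7.4298
Stratum 2 (Site B): n = 652; a·d/n = 115·335/652 = 59.0874; b·c/n = 129·73/652 = 14.4433
Stratum 3 (Site C): n = 497; a·d/n = 91·276/497 = 50.5352; b·c/n = 108·22/497 = 4.7807
OR_MH = (28.4185 + 59.0874 + 50.5352) / (7.4298 + 14.4433 + 4.7807) = 138.0412 / 26.6537 = 5.17906

5.18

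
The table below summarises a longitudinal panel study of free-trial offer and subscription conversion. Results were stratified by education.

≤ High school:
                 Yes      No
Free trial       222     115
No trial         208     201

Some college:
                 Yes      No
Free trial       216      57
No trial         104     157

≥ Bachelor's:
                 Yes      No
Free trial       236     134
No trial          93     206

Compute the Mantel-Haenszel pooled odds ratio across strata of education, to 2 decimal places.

3.17

OR_MH = Σ(aᵢdᵢ/nᵢ) / Σ(bᵢcᵢ/nᵢ), where nᵢ is the stratum total.
Stratum 1 (≤ High school): n = 746; a·d/n = 222·201/746 = 59.8150; b·c/n = 115·208/746 = 32.0643
Stratum 2 (Some college): n = 534; a·d/n = 216·157/534 = 63.5056; b·c/n = 57·104/534 = 11.1011
Stratum 3 (≥ Bachelor's): n = 669; a·d/n = 236·206/669 = 72.6697; b·c/n = 134·93/669 = 18.6278
OR_MH = (59.8150 + 63.5056 + 72.6697) / (32.0643 + 11.1011 + 18.6278) = 195.9903 / 61.7933 = 3.17171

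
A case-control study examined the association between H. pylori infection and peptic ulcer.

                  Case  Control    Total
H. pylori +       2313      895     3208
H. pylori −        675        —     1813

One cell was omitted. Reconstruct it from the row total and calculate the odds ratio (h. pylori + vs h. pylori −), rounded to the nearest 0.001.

The missing cell is in the unexposed row: 1813 − 675 = 1138.
So a = 2313, b = 895, c = 675, d = 1138.
OR = (a·d)/(b·c) = (2313 × 1138) / (895 × 675) = 2632194 / 604125 = 4.35704

4.357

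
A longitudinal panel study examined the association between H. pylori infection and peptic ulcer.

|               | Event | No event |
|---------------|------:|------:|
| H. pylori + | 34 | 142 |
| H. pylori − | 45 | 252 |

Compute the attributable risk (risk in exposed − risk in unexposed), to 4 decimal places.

Cells: a = 34, b = 142, c = 45, d = 252.
Risk in exposed = 34/176 = 0.193182; risk in unexposed = 45/297 = 0.151515.
Risk difference = 0.193182 − 0.151515 = 0.041667

0.0417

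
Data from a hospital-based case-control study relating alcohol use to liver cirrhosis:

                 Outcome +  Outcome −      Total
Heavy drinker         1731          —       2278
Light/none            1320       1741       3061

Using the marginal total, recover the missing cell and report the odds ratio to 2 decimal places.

The missing cell is in the exposed row: 2278 − 1731 = 547.
So a = 1731, b = 547, c = 1320, d = 1741.
OR = (a·d)/(b·c) = (1731 × 1741) / (547 × 1320) = 3013671 / 722040 = 4.17383

4.17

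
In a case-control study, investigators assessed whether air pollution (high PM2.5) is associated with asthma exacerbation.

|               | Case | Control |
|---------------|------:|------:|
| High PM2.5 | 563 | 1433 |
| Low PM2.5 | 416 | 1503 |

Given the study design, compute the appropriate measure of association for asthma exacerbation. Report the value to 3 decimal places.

1.419

Cells: a = 563, b = 1433, c = 416, d = 1503.
This is a case-control study: participants were sampled on outcome status, so risks in the source population cannot be estimated directly — relative risk is not valid here. The odds ratio is the appropriate measure.
OR = (a·d)/(b·c) = (563 × 1503) / (1433 × 416) = 846189 / 596128 = 1.41948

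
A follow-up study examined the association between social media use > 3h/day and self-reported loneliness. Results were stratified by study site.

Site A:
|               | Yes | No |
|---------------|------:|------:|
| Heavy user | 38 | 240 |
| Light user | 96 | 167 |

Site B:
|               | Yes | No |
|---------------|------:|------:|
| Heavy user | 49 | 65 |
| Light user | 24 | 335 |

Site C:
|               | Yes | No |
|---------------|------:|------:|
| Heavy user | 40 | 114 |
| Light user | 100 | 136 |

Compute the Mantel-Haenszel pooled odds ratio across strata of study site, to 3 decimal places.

OR_MH = Σ(aᵢdᵢ/nᵢ) / Σ(bᵢcᵢ/nᵢ), where nᵢ is the stratum total.
Stratum 1 (Site A): n = 541; a·d/n = 38·167/541 = 11.7301; b·c/n = 240·96/541 = 42.5878
Stratum 2 (Site B): n = 473; a·d/n = 49·335/473 = 34.7040; b·c/n = 65·24/473 = 3.2981
Stratum 3 (Site C): n = 390; a·d/n = 40·136/390 = 13.9487; b·c/n = 114·100/390 = 29.2308
OR_MH = (11.7301 + 34.7040 + 13.9487) / (42.5878 + 3.2981 + 29.2308) = 60.3829 / 75.1167 = 0.80385

0.804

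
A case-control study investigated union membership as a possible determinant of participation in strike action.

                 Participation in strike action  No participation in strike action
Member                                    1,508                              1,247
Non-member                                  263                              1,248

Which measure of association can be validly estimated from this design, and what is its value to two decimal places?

5.74

Cells: a = 1508, b = 1247, c = 263, d = 1248.
This is a case-control study: participants were sampled on outcome status, so risks in the source population cannot be estimated directly — relative risk is not valid here. The odds ratio is the appropriate measure.
OR = (a·d)/(b·c) = (1508 × 1248) / (1247 × 263) = 1881984 / 327961 = 5.73844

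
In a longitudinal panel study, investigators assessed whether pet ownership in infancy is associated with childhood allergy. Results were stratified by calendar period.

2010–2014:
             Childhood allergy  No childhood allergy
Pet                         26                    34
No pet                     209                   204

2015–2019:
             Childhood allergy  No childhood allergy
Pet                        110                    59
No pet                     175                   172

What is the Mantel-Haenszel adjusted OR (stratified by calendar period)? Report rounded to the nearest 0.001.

1.367

OR_MH = Σ(aᵢdᵢ/nᵢ) / Σ(bᵢcᵢ/nᵢ), where nᵢ is the stratum total.
Stratum 1 (2010–2014): n = 473; a·d/n = 26·204/473 = 11.2135; b·c/n = 34·209/473 = 15.0233
Stratum 2 (2015–2019): n = 516; a·d/n = 110·172/516 = 36.6667; b·c/n = 59·175/516 = 20.0097
OR_MH = (11.2135 + 36.6667) / (15.0233 + 20.0097) = 47.8802 / 35.0329 = 1.36672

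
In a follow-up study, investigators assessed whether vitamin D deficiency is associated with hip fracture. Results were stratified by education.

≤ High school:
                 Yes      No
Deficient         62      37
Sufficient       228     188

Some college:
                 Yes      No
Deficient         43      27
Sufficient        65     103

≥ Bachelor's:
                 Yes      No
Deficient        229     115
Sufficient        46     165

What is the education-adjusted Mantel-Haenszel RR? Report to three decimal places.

RR_MH = Σ(aᵢ·n₀ᵢ/nᵢ) / Σ(cᵢ·n₁ᵢ/nᵢ), with n₁ᵢ = aᵢ+bᵢ (exposed), n₀ᵢ = cᵢ+dᵢ (unexposed), nᵢ = n₁ᵢ+n₀ᵢ.
Stratum 1 (≤ High school): n₁ = 99, n₀ = 416, n = 515; a·n₀/n = 62·416/515 = 50.0816; c·n₁/n = 228·99/515 = 43.8291
Stratum 2 (Some college): n₁ = 70, n₀ = 168, n = 238; a·n₀/n = 43·168/238 = 30.3529; c·n₁/n = 65·70/238 = 19.1176
Stratum 3 (≥ Bachelor's): n₁ = 344, n₀ = 211, n = 555; a·n₀/n = 229·211/555 = 87.0613; c·n₁/n = 46·344/555 = 28.5117
RR_MH = (50.0816 + 30.3529 + 87.0613) / (43.8291 + 19.1176 + 28.5117) = 167.4958 / 91.4585 = 1.83139

1.831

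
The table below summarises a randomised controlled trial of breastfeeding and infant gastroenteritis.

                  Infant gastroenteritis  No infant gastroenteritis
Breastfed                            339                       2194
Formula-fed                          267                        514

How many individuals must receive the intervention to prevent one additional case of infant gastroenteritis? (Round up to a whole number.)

5

Risk in treated group = 339/2533 = 0.13383; risk in control = 267/781 = 0.34187.
Absolute risk reduction = 0.34187 − 0.13383 = 0.20804
NNT = 1 / ARR = 1 / 0.20804 = 4.807 → round up → 5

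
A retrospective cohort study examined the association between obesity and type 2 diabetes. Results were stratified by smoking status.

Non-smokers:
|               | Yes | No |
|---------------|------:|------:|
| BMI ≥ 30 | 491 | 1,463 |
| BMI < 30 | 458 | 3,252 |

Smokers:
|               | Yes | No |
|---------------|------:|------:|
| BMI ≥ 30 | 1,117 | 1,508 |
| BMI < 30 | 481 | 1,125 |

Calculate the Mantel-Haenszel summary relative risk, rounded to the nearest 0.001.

1.634

RR_MH = Σ(aᵢ·n₀ᵢ/nᵢ) / Σ(cᵢ·n₁ᵢ/nᵢ), with n₁ᵢ = aᵢ+bᵢ (exposed), n₀ᵢ = cᵢ+dᵢ (unexposed), nᵢ = n₁ᵢ+n₀ᵢ.
Stratum 1 (Non-smokers): n₁ = 1954, n₀ = 3710, n = 5664; a·n₀/n = 491·3710/5664 = 321.6119; c·n₁/n = 458·1954/5664 = 158.0035
Stratum 2 (Smokers): n₁ = 2625, n₀ = 1606, n = 4231; a·n₀/n = 1117·1606/4231 = 423.9901; c·n₁/n = 481·2625/4231 = 298.4224
RR_MH = (321.6119 + 423.9901) / (158.0035 + 298.4224) = 745.6020 / 456.4259 = 1.63357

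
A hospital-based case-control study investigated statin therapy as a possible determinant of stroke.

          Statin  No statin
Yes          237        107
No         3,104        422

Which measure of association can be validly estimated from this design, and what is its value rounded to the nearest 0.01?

Reading the table with exposure as columns: a = 237 (Statin, case), b = 3104 (Statin, non-case), c = 107 (No statin, case), d = 422.
This is a hospital-based case-control study: participants were sampled on outcome status, so risks in the source population cannot be estimated directly — relative risk is not valid here. The odds ratio is the appropriate measure.
OR = (a·d)/(b·c) = (237 × 422) / (3104 × 107) = 100014 / 332128 = 0.30113

0.30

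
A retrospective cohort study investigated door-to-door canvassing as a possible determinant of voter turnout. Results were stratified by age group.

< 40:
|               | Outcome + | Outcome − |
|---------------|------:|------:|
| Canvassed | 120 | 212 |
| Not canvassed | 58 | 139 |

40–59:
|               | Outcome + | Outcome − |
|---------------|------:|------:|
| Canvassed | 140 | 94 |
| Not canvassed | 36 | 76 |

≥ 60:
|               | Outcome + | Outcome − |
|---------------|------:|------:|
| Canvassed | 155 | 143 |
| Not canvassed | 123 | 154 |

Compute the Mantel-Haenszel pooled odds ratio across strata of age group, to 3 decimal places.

1.632

OR_MH = Σ(aᵢdᵢ/nᵢ) / Σ(bᵢcᵢ/nᵢ), where nᵢ is the stratum total.
Stratum 1 (< 40): n = 529; a·d/n = 120·139/529 = 31.5312; b·c/n = 212·58/529 = 23.2439
Stratum 2 (40–59): n = 346; a·d/n = 140·76/346 = 30.7514; b·c/n = 94·36/346 = 9.7803
Stratum 3 (≥ 60): n = 575; a·d/n = 155·154/575 = 41.5130; b·c/n = 143·123/575 = 30.5896
OR_MH = (31.5312 + 30.7514 + 41.5130) / (23.2439 + 9.7803 + 30.5896) = 103.7957 / 63.6138 = 1.63165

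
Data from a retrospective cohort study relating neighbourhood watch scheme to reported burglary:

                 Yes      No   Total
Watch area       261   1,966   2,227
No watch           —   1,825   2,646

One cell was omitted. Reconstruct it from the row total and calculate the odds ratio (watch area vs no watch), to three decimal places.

The missing cell is in the unexposed row: 2646 − 1825 = 821.
So a = 261, b = 1966, c = 821, d = 1825.
OR = (a·d)/(b·c) = (261 × 1825) / (1966 × 821) = 476325 / 1614086 = 0.29511

0.295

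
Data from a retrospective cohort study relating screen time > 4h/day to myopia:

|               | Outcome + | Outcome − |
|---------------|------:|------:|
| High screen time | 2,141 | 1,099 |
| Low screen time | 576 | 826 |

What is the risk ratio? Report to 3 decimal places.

Cells: a = 2141, b = 1099, c = 576, d = 826.
Risk in exposed = 2141/3240 = 0.66080; risk in unexposed = 576/1402 = 0.41084.
RR = 0.66080 / 0.41084 = 1.60841
The risk among the exposed is 1.61 times that among the unexposed.

1.608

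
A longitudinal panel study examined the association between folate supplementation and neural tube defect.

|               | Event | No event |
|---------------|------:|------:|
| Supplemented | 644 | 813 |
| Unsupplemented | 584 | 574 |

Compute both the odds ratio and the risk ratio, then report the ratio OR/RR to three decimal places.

Cells: a = 644, b = 813, c = 584, d = 574.
OR = (644·574)/(813·584) = 369656/474792 = 0.77856
Risk in exposed = 644/1457 = 0.44200; risk in unexposed = 584/1158 = 0.50432; RR = 0.87644
OR/RR = 0.77856 / 0.87644 = 0.88833
The outcome is not rare, so the OR lies further from 1 than the RR.

0.888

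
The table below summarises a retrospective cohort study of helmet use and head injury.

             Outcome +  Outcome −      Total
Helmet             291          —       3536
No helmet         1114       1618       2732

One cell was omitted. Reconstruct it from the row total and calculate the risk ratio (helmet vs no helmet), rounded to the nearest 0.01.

0.20

The missing cell is in the exposed row: 3536 − 291 = 3245.
So a = 291, b = 3245, c = 1114, d = 1618.
RR = [a/(a+b)] / [c/(c+d)] = (291/3536) / (1114/2732) = 0.08230/0.40776 = 0.20183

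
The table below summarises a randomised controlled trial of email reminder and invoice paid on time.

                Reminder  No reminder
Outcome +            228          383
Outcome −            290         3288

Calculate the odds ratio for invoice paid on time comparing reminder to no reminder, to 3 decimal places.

6.749

Reading the table with exposure as columns: a = 228 (Reminder, case), b = 290 (Reminder, non-case), c = 383 (No reminder, case), d = 3288.
OR = (a·d)/(b·c) = (228 × 3288) / (290 × 383) = 749664 / 111070 = 6.74947
The odds of invoice paid on time are about 6.75 times as high in the reminder group.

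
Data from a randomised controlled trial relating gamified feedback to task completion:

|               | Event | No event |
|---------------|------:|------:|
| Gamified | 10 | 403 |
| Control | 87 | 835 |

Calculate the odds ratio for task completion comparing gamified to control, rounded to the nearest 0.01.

Cells: a = 10, b = 403, c = 87, d = 835.
OR = (a·d)/(b·c) = (10 × 835) / (403 × 87) = 8350 / 35061 = 0.23816
Exposure is associated with lower odds of task completion (OR = 0.24 < 1).

0.24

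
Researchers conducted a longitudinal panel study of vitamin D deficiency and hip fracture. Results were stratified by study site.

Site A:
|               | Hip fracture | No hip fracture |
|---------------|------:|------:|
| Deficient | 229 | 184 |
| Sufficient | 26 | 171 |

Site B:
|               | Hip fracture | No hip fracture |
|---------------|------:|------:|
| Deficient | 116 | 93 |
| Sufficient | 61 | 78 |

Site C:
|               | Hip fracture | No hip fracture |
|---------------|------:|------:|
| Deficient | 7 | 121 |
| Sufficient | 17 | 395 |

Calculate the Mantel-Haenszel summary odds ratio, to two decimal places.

3.41

OR_MH = Σ(aᵢdᵢ/nᵢ) / Σ(bᵢcᵢ/nᵢ), where nᵢ is the stratum total.
Stratum 1 (Site A): n = 610; a·d/n = 229·171/610 = 64.1951; b·c/n = 184·26/610 = 7.8426
Stratum 2 (Site B): n = 348; a·d/n = 116·78/348 = 26.0000; b·c/n = 93·61/348 = 16.3017
Stratum 3 (Site C): n = 540; a·d/n = 7·395/540 = 5.1204; b·c/n = 121·17/540 = 3.8093
OR_MH = (64.1951 + 26.0000 + 5.1204) / (7.8426 + 16.3017 + 3.8093) = 95.3155 / 27.9536 = 3.40977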